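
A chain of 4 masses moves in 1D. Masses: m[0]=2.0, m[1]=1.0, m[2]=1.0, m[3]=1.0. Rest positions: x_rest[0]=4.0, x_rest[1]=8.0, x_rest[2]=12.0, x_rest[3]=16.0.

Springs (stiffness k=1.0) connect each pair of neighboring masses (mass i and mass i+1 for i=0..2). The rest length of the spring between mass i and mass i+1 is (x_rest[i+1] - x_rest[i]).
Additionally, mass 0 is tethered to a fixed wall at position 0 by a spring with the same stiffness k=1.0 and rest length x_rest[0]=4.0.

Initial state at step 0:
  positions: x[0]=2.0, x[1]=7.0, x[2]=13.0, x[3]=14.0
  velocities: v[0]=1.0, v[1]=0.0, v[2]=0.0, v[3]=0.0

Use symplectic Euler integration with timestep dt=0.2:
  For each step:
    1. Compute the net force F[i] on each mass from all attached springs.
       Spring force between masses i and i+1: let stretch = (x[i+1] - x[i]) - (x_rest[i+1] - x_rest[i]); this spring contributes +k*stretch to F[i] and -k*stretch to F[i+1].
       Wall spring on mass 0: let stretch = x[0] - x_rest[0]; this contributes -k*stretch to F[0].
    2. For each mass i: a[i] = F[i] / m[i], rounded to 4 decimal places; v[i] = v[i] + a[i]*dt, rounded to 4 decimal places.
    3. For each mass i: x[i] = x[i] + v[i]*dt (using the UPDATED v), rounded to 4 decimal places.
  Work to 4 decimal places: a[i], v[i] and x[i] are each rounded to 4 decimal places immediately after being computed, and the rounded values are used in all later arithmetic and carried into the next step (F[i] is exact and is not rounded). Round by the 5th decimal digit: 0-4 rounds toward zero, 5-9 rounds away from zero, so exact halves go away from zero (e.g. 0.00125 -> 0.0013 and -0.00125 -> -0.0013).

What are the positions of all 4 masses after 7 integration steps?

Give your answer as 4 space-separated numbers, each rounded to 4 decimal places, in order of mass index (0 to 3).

Answer: 4.4684 7.6369 9.7496 16.0187

Derivation:
Step 0: x=[2.0000 7.0000 13.0000 14.0000] v=[1.0000 0.0000 0.0000 0.0000]
Step 1: x=[2.2600 7.0400 12.8000 14.1200] v=[1.3000 0.2000 -1.0000 0.6000]
Step 2: x=[2.5704 7.1192 12.4224 14.3472] v=[1.5520 0.3960 -1.8880 1.1360]
Step 3: x=[2.9204 7.2286 11.9097 14.6574] v=[1.7498 0.5469 -2.5637 1.5510]
Step 4: x=[3.2981 7.3529 11.3196 15.0177] v=[1.8886 0.6215 -2.9504 1.8015]
Step 5: x=[3.6910 7.4737 10.7188 15.3901] v=[1.9643 0.6039 -3.0041 1.8619]
Step 6: x=[4.0857 7.5730 10.1750 15.7356] v=[1.9735 0.4964 -2.7189 1.7276]
Step 7: x=[4.4684 7.6369 9.7496 16.0187] v=[1.9137 0.3193 -2.1272 1.4155]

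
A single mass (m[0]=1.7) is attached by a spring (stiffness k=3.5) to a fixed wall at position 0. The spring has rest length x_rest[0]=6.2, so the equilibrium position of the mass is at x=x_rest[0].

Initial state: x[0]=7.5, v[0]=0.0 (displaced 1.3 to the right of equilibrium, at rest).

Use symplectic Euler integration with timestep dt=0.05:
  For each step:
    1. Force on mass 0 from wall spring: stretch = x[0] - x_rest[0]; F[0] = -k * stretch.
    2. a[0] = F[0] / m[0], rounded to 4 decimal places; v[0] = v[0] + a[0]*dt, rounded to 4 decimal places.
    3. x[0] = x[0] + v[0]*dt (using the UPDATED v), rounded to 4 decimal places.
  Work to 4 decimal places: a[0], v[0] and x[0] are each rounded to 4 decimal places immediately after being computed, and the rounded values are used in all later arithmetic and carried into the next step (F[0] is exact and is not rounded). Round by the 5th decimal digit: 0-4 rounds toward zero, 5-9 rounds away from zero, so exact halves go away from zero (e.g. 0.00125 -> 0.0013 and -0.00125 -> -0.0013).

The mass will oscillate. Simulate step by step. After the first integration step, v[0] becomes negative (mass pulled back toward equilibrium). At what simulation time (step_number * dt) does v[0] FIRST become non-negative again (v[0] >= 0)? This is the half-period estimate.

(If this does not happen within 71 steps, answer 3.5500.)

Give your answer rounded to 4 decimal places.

Answer: 2.2000

Derivation:
Step 0: x=[7.5000] v=[0.0000]
Step 1: x=[7.4933] v=[-0.1338]
Step 2: x=[7.4800] v=[-0.2669]
Step 3: x=[7.4601] v=[-0.3987]
Step 4: x=[7.4337] v=[-0.5284]
Step 5: x=[7.4009] v=[-0.6554]
Step 6: x=[7.3620] v=[-0.7790]
Step 7: x=[7.3171] v=[-0.8986]
Step 8: x=[7.2664] v=[-1.0136]
Step 9: x=[7.2102] v=[-1.1234]
Step 10: x=[7.1488] v=[-1.2274]
Step 11: x=[7.0825] v=[-1.3251]
Step 12: x=[7.0117] v=[-1.4159]
Step 13: x=[6.9367] v=[-1.4995]
Step 14: x=[6.8579] v=[-1.5753]
Step 15: x=[6.7758] v=[-1.6430]
Step 16: x=[6.6907] v=[-1.7023]
Step 17: x=[6.6031] v=[-1.7528]
Step 18: x=[6.5134] v=[-1.7943]
Step 19: x=[6.4221] v=[-1.8266]
Step 20: x=[6.3296] v=[-1.8495]
Step 21: x=[6.2365] v=[-1.8628]
Step 22: x=[6.1432] v=[-1.8666]
Step 23: x=[6.0502] v=[-1.8608]
Step 24: x=[5.9579] v=[-1.8454]
Step 25: x=[5.8669] v=[-1.8205]
Step 26: x=[5.7776] v=[-1.7862]
Step 27: x=[5.6905] v=[-1.7427]
Step 28: x=[5.6060] v=[-1.6903]
Step 29: x=[5.5245] v=[-1.6292]
Step 30: x=[5.4465] v=[-1.5597]
Step 31: x=[5.3724] v=[-1.4821]
Step 32: x=[5.3026] v=[-1.3969]
Step 33: x=[5.2374] v=[-1.3045]
Step 34: x=[5.1771] v=[-1.2054]
Step 35: x=[5.1221] v=[-1.1001]
Step 36: x=[5.0726] v=[-0.9891]
Step 37: x=[5.0290] v=[-0.8730]
Step 38: x=[4.9914] v=[-0.7525]
Step 39: x=[4.9600] v=[-0.6281]
Step 40: x=[4.9350] v=[-0.5005]
Step 41: x=[4.9165] v=[-0.3703]
Step 42: x=[4.9046] v=[-0.2382]
Step 43: x=[4.8994] v=[-0.1049]
Step 44: x=[4.9009] v=[0.0290]
First v>=0 after going negative at step 44, time=2.2000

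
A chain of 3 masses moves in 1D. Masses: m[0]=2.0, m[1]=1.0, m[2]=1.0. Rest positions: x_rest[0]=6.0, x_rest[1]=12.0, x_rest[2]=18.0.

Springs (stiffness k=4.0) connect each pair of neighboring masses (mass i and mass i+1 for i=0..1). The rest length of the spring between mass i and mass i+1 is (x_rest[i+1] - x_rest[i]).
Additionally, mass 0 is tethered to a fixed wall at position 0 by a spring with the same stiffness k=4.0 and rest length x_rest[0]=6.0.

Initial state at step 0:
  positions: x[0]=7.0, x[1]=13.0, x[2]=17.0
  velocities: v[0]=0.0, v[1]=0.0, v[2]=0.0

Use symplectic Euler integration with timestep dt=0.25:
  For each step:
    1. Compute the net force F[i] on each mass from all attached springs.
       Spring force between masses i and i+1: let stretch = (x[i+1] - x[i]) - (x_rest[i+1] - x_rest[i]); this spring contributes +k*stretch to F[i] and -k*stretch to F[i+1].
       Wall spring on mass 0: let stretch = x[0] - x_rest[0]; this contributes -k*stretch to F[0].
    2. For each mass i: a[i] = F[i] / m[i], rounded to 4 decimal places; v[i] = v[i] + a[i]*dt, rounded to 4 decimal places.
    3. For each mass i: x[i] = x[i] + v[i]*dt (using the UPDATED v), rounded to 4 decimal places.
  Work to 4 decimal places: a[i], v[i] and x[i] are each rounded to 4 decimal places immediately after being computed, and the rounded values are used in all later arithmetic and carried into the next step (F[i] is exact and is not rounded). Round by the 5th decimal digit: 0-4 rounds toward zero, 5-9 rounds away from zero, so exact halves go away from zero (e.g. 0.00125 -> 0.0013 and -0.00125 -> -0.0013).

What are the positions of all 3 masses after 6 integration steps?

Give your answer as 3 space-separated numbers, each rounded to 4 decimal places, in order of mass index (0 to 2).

Answer: 4.8496 12.6677 18.7659

Derivation:
Step 0: x=[7.0000 13.0000 17.0000] v=[0.0000 0.0000 0.0000]
Step 1: x=[6.8750 12.5000 17.5000] v=[-0.5000 -2.0000 2.0000]
Step 2: x=[6.5938 11.8438 18.2500] v=[-1.1250 -2.6250 3.0000]
Step 3: x=[6.1446 11.4766 18.8985] v=[-1.7969 -1.4688 2.5938]
Step 4: x=[5.5938 11.6319 19.1915] v=[-2.2032 0.6211 1.1719]
Step 5: x=[5.0985 12.1676 19.0946] v=[-1.9811 2.1426 -0.3877]
Step 6: x=[4.8496 12.6677 18.7659] v=[-0.9958 2.0005 -1.3147]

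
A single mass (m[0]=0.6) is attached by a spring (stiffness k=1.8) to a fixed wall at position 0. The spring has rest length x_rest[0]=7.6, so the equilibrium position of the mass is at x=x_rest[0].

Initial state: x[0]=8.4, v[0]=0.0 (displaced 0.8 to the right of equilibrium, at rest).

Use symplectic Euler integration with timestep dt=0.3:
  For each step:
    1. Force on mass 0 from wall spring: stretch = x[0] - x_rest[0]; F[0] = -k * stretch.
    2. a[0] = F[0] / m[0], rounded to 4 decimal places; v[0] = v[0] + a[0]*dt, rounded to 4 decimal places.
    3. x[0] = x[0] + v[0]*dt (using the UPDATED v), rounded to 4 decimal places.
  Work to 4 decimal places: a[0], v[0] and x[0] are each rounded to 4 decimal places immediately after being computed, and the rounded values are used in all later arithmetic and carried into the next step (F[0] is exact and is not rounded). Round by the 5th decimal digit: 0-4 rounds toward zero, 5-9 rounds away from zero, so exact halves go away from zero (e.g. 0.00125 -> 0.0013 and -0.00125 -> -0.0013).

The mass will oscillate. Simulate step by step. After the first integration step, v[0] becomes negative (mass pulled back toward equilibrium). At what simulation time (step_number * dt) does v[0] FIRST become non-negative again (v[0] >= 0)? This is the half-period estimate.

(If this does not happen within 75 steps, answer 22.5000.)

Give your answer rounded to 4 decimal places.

Answer: 1.8000

Derivation:
Step 0: x=[8.4000] v=[0.0000]
Step 1: x=[8.1840] v=[-0.7200]
Step 2: x=[7.8103] v=[-1.2456]
Step 3: x=[7.3798] v=[-1.4349]
Step 4: x=[7.0088] v=[-1.2367]
Step 5: x=[6.7974] v=[-0.7046]
Step 6: x=[6.8027] v=[0.0177]
First v>=0 after going negative at step 6, time=1.8000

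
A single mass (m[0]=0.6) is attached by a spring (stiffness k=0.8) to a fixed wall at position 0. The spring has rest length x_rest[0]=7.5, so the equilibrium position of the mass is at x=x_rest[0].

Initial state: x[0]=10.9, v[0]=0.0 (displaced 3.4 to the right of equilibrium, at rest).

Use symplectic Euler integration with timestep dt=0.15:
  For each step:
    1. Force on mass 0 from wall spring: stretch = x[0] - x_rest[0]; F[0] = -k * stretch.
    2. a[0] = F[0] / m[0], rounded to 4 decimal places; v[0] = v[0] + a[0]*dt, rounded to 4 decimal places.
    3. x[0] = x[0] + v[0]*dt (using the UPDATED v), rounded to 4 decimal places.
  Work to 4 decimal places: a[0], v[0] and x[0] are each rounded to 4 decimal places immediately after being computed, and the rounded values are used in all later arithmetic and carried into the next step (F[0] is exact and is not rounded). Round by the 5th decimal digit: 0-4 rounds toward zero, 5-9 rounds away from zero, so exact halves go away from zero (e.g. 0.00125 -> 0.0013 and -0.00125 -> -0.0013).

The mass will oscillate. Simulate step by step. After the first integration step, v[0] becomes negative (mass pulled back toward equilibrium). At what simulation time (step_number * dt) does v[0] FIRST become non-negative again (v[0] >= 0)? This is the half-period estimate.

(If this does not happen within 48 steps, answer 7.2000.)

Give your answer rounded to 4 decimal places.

Step 0: x=[10.9000] v=[0.0000]
Step 1: x=[10.7980] v=[-0.6800]
Step 2: x=[10.5971] v=[-1.3396]
Step 3: x=[10.3033] v=[-1.9590]
Step 4: x=[9.9253] v=[-2.5197]
Step 5: x=[9.4746] v=[-3.0048]
Step 6: x=[8.9646] v=[-3.3997]
Step 7: x=[8.4107] v=[-3.6926]
Step 8: x=[7.8295] v=[-3.8747]
Step 9: x=[7.2384] v=[-3.9406]
Step 10: x=[6.6552] v=[-3.8883]
Step 11: x=[6.0973] v=[-3.7193]
Step 12: x=[5.5815] v=[-3.4388]
Step 13: x=[5.1232] v=[-3.0551]
Step 14: x=[4.7362] v=[-2.5797]
Step 15: x=[4.4322] v=[-2.0269]
Step 16: x=[4.2202] v=[-1.4133]
Step 17: x=[4.1066] v=[-0.7573]
Step 18: x=[4.0948] v=[-0.0786]
Step 19: x=[4.1852] v=[0.6024]
First v>=0 after going negative at step 19, time=2.8500

Answer: 2.8500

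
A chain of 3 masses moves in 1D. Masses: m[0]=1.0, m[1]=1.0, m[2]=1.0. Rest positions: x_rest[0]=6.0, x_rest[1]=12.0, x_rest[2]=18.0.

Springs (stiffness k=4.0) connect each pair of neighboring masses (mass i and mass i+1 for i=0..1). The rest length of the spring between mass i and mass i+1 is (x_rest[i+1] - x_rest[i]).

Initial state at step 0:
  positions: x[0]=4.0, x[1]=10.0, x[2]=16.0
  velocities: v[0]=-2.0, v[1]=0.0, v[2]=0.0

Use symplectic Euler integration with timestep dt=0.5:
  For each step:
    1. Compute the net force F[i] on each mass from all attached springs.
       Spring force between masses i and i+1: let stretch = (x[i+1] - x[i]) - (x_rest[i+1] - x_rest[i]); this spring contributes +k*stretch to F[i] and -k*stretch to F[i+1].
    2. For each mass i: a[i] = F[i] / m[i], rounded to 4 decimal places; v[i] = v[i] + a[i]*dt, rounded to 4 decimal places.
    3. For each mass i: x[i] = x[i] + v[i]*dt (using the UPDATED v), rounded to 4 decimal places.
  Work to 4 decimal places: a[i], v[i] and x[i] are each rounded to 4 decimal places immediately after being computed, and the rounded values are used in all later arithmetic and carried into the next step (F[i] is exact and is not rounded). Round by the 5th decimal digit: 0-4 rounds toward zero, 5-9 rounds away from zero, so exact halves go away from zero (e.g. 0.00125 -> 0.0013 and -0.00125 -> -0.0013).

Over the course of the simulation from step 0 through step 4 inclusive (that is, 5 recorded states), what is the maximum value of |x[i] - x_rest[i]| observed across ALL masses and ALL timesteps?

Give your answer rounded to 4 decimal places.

Step 0: x=[4.0000 10.0000 16.0000] v=[-2.0000 0.0000 0.0000]
Step 1: x=[3.0000 10.0000 16.0000] v=[-2.0000 0.0000 0.0000]
Step 2: x=[3.0000 9.0000 16.0000] v=[0.0000 -2.0000 0.0000]
Step 3: x=[3.0000 9.0000 15.0000] v=[0.0000 0.0000 -2.0000]
Step 4: x=[3.0000 9.0000 14.0000] v=[0.0000 0.0000 -2.0000]
Max displacement = 4.0000

Answer: 4.0000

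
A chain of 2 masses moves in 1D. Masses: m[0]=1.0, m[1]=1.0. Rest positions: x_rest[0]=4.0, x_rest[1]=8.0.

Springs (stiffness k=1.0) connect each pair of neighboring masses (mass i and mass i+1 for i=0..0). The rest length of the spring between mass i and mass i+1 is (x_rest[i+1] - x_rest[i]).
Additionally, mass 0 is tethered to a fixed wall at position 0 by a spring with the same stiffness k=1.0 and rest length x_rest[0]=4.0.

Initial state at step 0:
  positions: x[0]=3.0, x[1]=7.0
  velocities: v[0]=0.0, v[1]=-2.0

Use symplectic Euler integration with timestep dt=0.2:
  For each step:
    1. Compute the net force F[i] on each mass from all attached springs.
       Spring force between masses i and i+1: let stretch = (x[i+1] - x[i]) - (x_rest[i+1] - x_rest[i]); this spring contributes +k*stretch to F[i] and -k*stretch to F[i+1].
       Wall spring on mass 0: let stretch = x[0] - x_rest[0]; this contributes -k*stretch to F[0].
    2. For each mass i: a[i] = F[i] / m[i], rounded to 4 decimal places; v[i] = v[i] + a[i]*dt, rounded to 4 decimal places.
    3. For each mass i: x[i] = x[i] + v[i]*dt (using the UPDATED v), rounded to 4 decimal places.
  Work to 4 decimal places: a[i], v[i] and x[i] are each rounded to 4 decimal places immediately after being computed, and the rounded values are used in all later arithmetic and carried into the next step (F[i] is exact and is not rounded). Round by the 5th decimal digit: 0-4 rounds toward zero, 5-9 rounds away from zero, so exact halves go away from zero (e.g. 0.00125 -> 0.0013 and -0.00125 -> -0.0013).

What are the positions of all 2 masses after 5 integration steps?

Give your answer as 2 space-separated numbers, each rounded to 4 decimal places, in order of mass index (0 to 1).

Step 0: x=[3.0000 7.0000] v=[0.0000 -2.0000]
Step 1: x=[3.0400 6.6000] v=[0.2000 -2.0000]
Step 2: x=[3.1008 6.2176] v=[0.3040 -1.9120]
Step 3: x=[3.1622 5.8705] v=[0.3072 -1.7354]
Step 4: x=[3.2055 5.5751] v=[0.2164 -1.4771]
Step 5: x=[3.2153 5.3449] v=[0.0492 -1.1510]

Answer: 3.2153 5.3449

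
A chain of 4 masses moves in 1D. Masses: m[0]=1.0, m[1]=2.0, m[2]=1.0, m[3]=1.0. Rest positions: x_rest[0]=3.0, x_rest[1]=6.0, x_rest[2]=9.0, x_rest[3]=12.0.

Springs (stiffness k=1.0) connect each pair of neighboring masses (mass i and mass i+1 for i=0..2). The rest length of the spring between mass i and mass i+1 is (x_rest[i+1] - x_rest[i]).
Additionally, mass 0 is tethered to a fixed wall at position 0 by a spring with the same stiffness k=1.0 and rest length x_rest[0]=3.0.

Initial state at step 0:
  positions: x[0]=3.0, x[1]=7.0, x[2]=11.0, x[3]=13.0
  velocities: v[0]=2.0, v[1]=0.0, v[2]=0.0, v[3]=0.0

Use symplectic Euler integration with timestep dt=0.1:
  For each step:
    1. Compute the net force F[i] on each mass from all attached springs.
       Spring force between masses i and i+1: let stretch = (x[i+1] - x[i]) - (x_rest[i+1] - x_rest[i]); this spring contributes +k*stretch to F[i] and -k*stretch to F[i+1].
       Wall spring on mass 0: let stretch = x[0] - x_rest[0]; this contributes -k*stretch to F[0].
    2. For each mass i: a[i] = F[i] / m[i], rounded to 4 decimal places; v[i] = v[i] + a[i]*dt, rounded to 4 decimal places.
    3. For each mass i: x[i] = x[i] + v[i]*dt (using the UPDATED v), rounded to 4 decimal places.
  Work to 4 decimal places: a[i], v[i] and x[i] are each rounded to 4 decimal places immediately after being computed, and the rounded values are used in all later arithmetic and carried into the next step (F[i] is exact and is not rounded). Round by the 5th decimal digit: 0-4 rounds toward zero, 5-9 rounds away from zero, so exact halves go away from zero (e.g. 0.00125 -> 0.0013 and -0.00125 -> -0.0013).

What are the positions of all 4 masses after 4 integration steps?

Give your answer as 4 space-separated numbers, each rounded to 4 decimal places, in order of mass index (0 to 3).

Answer: 3.8576 7.0092 10.8075 13.0956

Derivation:
Step 0: x=[3.0000 7.0000 11.0000 13.0000] v=[2.0000 0.0000 0.0000 0.0000]
Step 1: x=[3.2100 7.0000 10.9800 13.0100] v=[2.1000 0.0000 -0.2000 0.1000]
Step 2: x=[3.4258 7.0010 10.9405 13.0297] v=[2.1580 0.0095 -0.3950 0.1970]
Step 3: x=[3.6431 7.0038 10.8825 13.0585] v=[2.1729 0.0277 -0.5800 0.2881]
Step 4: x=[3.8576 7.0092 10.8075 13.0956] v=[2.1447 0.0536 -0.7503 0.3705]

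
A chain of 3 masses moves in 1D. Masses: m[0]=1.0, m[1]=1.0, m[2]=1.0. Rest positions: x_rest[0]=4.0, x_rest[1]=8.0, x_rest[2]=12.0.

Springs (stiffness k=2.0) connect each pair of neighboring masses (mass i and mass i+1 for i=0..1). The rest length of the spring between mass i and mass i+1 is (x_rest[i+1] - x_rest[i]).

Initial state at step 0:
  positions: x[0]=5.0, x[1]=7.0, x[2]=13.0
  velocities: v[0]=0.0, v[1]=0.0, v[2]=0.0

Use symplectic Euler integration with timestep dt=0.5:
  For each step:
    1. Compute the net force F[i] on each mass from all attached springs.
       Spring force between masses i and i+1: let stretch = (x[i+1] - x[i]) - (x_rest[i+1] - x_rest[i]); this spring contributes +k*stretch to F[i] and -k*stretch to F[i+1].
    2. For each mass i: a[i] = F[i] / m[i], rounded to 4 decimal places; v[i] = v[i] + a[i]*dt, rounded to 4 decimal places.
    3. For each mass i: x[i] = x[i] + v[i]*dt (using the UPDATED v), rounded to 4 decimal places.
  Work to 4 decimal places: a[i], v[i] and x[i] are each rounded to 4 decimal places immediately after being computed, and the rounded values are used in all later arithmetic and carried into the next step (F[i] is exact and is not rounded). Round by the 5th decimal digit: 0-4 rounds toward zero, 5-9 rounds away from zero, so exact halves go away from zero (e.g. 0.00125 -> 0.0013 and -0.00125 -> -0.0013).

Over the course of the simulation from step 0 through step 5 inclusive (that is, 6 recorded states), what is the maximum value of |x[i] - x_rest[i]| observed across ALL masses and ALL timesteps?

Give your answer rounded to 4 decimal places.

Answer: 2.0000

Derivation:
Step 0: x=[5.0000 7.0000 13.0000] v=[0.0000 0.0000 0.0000]
Step 1: x=[4.0000 9.0000 12.0000] v=[-2.0000 4.0000 -2.0000]
Step 2: x=[3.5000 10.0000 11.5000] v=[-1.0000 2.0000 -1.0000]
Step 3: x=[4.2500 8.5000 12.2500] v=[1.5000 -3.0000 1.5000]
Step 4: x=[5.1250 6.7500 13.1250] v=[1.7500 -3.5000 1.7500]
Step 5: x=[4.8125 7.3750 12.8125] v=[-0.6250 1.2500 -0.6250]
Max displacement = 2.0000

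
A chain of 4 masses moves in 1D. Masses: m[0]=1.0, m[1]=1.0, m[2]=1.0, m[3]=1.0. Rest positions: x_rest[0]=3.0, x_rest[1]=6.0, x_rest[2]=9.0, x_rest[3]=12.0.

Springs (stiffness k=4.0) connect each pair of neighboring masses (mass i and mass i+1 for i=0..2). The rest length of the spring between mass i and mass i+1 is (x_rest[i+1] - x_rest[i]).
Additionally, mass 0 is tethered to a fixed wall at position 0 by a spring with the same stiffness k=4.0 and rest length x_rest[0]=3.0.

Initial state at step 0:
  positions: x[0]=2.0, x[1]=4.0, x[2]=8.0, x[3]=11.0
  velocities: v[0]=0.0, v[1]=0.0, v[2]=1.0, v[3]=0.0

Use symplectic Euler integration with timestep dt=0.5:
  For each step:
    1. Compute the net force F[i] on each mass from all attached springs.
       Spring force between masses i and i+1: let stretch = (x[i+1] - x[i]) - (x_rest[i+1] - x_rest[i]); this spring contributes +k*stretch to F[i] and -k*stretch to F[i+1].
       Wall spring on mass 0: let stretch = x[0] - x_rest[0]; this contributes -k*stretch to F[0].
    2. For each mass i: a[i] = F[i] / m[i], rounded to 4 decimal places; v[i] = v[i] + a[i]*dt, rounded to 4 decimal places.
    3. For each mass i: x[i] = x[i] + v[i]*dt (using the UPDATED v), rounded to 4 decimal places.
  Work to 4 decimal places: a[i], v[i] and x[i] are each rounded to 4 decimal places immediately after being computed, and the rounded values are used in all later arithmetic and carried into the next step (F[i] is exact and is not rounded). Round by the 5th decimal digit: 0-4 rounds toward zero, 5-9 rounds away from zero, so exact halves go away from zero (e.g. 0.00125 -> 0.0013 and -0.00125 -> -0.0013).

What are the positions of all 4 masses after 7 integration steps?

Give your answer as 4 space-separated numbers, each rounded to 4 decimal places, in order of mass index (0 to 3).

Step 0: x=[2.0000 4.0000 8.0000 11.0000] v=[0.0000 0.0000 1.0000 0.0000]
Step 1: x=[2.0000 6.0000 7.5000 11.0000] v=[0.0000 4.0000 -1.0000 0.0000]
Step 2: x=[4.0000 5.5000 9.0000 10.5000] v=[4.0000 -1.0000 3.0000 -1.0000]
Step 3: x=[3.5000 7.0000 8.5000 11.5000] v=[-1.0000 3.0000 -1.0000 2.0000]
Step 4: x=[3.0000 6.5000 9.5000 12.5000] v=[-1.0000 -1.0000 2.0000 2.0000]
Step 5: x=[3.0000 5.5000 10.5000 13.5000] v=[0.0000 -2.0000 2.0000 2.0000]
Step 6: x=[2.5000 7.0000 9.5000 14.5000] v=[-1.0000 3.0000 -2.0000 2.0000]
Step 7: x=[4.0000 6.5000 11.0000 13.5000] v=[3.0000 -1.0000 3.0000 -2.0000]

Answer: 4.0000 6.5000 11.0000 13.5000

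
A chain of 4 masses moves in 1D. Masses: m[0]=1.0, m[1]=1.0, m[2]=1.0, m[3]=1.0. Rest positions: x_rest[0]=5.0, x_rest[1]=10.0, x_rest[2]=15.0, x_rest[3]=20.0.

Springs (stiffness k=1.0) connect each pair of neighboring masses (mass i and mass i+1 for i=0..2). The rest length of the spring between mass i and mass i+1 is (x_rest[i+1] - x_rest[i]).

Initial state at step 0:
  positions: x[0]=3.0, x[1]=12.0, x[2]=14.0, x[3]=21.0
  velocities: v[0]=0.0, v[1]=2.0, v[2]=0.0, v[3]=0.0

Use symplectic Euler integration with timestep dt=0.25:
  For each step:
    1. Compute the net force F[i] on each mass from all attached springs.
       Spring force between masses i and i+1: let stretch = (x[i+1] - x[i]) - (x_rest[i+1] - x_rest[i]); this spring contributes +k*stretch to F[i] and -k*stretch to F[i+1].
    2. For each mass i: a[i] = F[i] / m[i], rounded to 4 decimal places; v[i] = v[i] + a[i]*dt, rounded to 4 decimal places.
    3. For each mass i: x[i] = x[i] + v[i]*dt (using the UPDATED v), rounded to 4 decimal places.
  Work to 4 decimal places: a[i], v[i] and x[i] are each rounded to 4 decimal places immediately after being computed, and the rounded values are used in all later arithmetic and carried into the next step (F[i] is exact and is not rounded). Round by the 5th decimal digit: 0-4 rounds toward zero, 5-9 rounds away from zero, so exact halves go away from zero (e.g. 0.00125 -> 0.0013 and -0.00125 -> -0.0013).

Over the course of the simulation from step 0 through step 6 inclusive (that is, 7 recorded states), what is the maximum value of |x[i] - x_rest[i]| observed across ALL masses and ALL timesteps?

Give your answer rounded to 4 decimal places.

Step 0: x=[3.0000 12.0000 14.0000 21.0000] v=[0.0000 2.0000 0.0000 0.0000]
Step 1: x=[3.2500 12.0625 14.3125 20.8750] v=[1.0000 0.2500 1.2500 -0.5000]
Step 2: x=[3.7383 11.7149 14.8945 20.6524] v=[1.9531 -1.3906 2.3281 -0.8906]
Step 3: x=[4.4126 11.0674 15.6377 20.3824] v=[2.6973 -2.5899 2.9727 -1.0801]
Step 4: x=[5.1904 10.2897 16.3918 20.1283] v=[3.1110 -3.1110 3.0163 -1.0163]
Step 5: x=[5.9744 9.5746 16.9980 19.9532] v=[3.1358 -2.8603 2.4249 -0.7004]
Step 6: x=[6.6709 9.0985 17.3250 19.9059] v=[2.7859 -1.9045 1.3079 -0.1892]
Max displacement = 2.3250

Answer: 2.3250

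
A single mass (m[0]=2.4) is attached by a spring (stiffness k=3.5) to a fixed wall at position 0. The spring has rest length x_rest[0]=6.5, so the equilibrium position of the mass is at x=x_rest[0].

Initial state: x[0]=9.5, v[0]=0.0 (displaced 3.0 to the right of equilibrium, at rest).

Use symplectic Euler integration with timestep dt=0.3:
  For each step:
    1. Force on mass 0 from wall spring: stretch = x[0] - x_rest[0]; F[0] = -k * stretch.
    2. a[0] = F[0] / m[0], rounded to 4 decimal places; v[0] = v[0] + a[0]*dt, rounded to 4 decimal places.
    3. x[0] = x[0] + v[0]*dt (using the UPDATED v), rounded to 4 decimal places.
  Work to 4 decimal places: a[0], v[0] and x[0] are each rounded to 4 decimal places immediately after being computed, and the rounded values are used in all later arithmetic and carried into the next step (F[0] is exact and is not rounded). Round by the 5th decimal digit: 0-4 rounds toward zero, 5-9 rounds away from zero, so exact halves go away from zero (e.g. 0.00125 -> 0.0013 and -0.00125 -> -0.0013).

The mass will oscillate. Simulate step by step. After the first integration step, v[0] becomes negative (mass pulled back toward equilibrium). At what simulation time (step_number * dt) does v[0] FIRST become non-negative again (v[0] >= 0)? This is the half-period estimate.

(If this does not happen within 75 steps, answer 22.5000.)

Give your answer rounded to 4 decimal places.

Step 0: x=[9.5000] v=[0.0000]
Step 1: x=[9.1063] v=[-1.3125]
Step 2: x=[8.3705] v=[-2.4528]
Step 3: x=[7.3892] v=[-3.2711]
Step 4: x=[6.2912] v=[-3.6601]
Step 5: x=[5.2206] v=[-3.5688]
Step 6: x=[4.3179] v=[-3.0091]
Step 7: x=[3.7016] v=[-2.0544]
Step 8: x=[3.4526] v=[-0.8301]
Step 9: x=[3.6035] v=[0.5031]
First v>=0 after going negative at step 9, time=2.7000

Answer: 2.7000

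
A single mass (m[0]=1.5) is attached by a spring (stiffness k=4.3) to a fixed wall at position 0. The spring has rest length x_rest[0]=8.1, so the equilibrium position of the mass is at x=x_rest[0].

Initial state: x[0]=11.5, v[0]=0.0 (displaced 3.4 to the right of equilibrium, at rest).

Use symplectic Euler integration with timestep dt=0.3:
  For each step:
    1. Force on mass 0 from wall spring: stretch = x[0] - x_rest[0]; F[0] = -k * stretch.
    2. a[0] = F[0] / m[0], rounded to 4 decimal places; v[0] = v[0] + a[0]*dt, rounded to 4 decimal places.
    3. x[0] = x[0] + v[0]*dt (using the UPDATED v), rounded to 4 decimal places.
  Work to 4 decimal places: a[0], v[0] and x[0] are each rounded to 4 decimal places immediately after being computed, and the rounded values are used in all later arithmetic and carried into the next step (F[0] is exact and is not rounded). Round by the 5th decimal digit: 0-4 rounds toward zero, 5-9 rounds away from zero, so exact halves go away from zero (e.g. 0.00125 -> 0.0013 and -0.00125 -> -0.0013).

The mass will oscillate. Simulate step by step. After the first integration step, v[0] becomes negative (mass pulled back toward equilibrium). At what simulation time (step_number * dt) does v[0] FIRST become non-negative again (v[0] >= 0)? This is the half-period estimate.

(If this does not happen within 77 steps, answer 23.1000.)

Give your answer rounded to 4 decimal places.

Answer: 2.1000

Derivation:
Step 0: x=[11.5000] v=[0.0000]
Step 1: x=[10.6228] v=[-2.9240]
Step 2: x=[9.0947] v=[-5.0936]
Step 3: x=[7.3100] v=[-5.9491]
Step 4: x=[5.7291] v=[-5.2697]
Step 5: x=[4.7599] v=[-3.2307]
Step 6: x=[4.6524] v=[-0.3582]
Step 7: x=[5.4344] v=[2.6067]
First v>=0 after going negative at step 7, time=2.1000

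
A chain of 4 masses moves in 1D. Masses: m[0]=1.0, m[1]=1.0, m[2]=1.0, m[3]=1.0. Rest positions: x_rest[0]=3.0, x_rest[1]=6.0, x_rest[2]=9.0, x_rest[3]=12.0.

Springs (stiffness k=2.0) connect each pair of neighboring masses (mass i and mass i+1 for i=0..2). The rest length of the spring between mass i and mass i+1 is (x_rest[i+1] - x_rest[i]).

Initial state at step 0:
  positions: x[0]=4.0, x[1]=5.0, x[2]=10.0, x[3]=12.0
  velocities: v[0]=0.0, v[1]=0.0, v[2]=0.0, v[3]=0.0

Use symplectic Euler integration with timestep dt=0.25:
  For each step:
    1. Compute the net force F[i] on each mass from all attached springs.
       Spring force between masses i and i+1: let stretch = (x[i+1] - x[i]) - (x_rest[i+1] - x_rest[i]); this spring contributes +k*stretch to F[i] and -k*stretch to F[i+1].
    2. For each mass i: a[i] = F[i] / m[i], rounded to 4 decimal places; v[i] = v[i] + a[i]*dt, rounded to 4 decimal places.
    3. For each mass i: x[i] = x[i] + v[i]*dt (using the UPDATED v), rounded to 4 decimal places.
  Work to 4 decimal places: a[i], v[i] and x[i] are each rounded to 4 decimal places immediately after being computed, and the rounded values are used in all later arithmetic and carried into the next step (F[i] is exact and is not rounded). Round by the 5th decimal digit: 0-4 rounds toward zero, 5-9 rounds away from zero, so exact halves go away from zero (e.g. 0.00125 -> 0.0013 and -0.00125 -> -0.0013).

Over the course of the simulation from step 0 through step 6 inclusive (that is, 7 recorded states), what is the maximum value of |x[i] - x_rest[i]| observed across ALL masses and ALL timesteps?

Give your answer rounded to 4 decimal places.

Step 0: x=[4.0000 5.0000 10.0000 12.0000] v=[0.0000 0.0000 0.0000 0.0000]
Step 1: x=[3.7500 5.5000 9.6250 12.1250] v=[-1.0000 2.0000 -1.5000 0.5000]
Step 2: x=[3.3438 6.2969 9.0469 12.3125] v=[-1.6250 3.1875 -2.3125 0.7500]
Step 3: x=[2.9317 7.0684 8.5332 12.4668] v=[-1.6485 3.0860 -2.0547 0.6172]
Step 4: x=[2.6617 7.5059 8.3281 12.5044] v=[-1.0802 1.7501 -0.8203 0.1504]
Step 5: x=[2.6222 7.4407 8.5423 12.3950] v=[-0.1581 -0.2609 0.8568 -0.4378]
Step 6: x=[2.8100 6.9109 9.1004 12.1790] v=[0.7512 -2.1194 2.2324 -0.8642]
Max displacement = 1.5059

Answer: 1.5059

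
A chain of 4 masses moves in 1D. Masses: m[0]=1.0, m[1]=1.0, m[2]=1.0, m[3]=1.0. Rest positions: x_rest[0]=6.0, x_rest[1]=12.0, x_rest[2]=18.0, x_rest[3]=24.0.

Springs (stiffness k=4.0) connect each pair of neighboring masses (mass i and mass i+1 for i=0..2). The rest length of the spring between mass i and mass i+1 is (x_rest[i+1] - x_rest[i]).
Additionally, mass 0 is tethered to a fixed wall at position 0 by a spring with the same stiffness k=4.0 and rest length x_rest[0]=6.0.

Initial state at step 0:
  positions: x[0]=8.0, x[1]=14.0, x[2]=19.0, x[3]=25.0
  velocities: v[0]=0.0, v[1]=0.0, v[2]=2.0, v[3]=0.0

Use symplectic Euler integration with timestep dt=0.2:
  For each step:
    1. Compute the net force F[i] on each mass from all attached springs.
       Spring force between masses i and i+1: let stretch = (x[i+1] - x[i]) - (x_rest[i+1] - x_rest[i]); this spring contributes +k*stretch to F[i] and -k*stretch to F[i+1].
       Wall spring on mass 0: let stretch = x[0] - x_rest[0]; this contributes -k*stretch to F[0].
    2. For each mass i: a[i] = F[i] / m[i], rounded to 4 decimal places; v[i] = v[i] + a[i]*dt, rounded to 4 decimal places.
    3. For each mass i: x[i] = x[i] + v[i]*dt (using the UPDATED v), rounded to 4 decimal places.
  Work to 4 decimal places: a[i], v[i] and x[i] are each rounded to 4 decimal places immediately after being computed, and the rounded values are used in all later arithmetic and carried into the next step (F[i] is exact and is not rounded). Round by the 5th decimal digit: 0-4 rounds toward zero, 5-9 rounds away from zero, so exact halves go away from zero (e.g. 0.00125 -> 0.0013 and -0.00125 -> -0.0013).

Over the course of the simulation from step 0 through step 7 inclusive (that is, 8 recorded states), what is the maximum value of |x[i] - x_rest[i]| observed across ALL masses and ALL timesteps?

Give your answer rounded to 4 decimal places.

Answer: 2.9898

Derivation:
Step 0: x=[8.0000 14.0000 19.0000 25.0000] v=[0.0000 0.0000 2.0000 0.0000]
Step 1: x=[7.6800 13.8400 19.5600 25.0000] v=[-1.6000 -0.8000 2.8000 0.0000]
Step 2: x=[7.1168 13.6096 20.0752 25.0896] v=[-2.8160 -1.1520 2.5760 0.4480]
Step 3: x=[6.4538 13.3748 20.3582 25.3369] v=[-3.3152 -1.1738 1.4150 1.2365]
Step 4: x=[5.8655 13.1500 20.3204 25.7476] v=[-2.9414 -1.1239 -0.1888 2.0535]
Step 5: x=[5.5043 12.9070 20.0037 26.2499] v=[-1.8062 -1.2152 -1.5834 2.5117]
Step 6: x=[5.4468 12.6150 19.5509 26.7128] v=[-0.2875 -1.4600 -2.2638 2.3147]
Step 7: x=[5.6647 12.2858 19.1343 26.9898] v=[1.0896 -1.6458 -2.0830 1.3852]
Max displacement = 2.9898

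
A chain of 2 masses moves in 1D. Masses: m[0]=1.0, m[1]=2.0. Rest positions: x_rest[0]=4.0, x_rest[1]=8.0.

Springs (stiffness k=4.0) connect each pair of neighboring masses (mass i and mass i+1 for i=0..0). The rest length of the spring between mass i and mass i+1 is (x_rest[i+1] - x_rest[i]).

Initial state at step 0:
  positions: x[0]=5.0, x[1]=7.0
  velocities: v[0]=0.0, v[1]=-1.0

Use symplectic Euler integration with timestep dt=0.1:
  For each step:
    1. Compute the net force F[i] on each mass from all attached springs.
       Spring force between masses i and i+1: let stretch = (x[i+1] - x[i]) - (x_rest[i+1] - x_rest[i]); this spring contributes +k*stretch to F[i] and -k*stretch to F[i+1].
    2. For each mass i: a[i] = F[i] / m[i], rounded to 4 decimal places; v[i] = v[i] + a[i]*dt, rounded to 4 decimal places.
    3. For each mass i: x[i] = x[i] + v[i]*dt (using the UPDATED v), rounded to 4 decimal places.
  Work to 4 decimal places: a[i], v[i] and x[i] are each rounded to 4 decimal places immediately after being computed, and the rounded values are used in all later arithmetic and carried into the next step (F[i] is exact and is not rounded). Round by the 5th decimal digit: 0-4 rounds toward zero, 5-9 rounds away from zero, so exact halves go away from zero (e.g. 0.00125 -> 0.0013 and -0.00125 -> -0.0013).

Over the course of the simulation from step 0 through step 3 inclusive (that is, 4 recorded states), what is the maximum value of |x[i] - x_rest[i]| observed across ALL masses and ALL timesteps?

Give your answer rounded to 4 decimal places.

Step 0: x=[5.0000 7.0000] v=[0.0000 -1.0000]
Step 1: x=[4.9200 6.9400] v=[-0.8000 -0.6000]
Step 2: x=[4.7608 6.9196] v=[-1.5920 -0.2040]
Step 3: x=[4.5280 6.9360] v=[-2.3285 0.1642]
Max displacement = 1.0804

Answer: 1.0804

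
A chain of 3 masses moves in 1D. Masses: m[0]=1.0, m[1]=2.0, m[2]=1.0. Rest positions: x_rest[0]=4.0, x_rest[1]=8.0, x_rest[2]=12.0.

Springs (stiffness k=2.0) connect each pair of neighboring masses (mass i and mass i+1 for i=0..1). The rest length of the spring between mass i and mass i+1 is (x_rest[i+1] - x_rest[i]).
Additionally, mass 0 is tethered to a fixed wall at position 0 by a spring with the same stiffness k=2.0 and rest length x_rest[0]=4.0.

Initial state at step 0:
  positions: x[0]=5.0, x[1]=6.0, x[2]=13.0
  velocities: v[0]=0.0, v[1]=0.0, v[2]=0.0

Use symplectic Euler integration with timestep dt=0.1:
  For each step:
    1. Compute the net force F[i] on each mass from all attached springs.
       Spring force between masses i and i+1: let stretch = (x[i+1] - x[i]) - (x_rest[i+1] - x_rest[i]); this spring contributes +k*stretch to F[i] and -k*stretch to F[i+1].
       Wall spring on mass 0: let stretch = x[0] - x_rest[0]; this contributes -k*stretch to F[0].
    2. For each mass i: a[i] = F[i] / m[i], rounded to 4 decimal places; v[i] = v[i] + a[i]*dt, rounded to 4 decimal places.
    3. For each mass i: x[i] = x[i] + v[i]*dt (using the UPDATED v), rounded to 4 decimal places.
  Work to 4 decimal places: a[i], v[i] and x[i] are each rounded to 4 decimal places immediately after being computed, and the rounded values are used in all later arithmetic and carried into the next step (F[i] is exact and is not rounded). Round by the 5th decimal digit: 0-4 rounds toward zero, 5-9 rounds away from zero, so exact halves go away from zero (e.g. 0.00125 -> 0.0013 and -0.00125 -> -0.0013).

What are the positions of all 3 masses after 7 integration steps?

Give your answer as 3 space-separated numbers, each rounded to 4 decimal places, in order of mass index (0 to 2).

Answer: 3.2683 7.3767 11.6021

Derivation:
Step 0: x=[5.0000 6.0000 13.0000] v=[0.0000 0.0000 0.0000]
Step 1: x=[4.9200 6.0600 12.9400] v=[-0.8000 0.6000 -0.6000]
Step 2: x=[4.7644 6.1774 12.8224] v=[-1.5560 1.1740 -1.1760]
Step 3: x=[4.5418 6.3471 12.6519] v=[-2.2263 1.6972 -1.7050]
Step 4: x=[4.2644 6.5618 12.4353] v=[-2.7736 2.1472 -2.1660]
Step 5: x=[3.9477 6.8123 12.1812] v=[-3.1670 2.5048 -2.5407]
Step 6: x=[3.6093 7.0878 11.8998] v=[-3.3836 2.7552 -2.8145]
Step 7: x=[3.2683 7.3767 11.6021] v=[-3.4098 2.8886 -2.9769]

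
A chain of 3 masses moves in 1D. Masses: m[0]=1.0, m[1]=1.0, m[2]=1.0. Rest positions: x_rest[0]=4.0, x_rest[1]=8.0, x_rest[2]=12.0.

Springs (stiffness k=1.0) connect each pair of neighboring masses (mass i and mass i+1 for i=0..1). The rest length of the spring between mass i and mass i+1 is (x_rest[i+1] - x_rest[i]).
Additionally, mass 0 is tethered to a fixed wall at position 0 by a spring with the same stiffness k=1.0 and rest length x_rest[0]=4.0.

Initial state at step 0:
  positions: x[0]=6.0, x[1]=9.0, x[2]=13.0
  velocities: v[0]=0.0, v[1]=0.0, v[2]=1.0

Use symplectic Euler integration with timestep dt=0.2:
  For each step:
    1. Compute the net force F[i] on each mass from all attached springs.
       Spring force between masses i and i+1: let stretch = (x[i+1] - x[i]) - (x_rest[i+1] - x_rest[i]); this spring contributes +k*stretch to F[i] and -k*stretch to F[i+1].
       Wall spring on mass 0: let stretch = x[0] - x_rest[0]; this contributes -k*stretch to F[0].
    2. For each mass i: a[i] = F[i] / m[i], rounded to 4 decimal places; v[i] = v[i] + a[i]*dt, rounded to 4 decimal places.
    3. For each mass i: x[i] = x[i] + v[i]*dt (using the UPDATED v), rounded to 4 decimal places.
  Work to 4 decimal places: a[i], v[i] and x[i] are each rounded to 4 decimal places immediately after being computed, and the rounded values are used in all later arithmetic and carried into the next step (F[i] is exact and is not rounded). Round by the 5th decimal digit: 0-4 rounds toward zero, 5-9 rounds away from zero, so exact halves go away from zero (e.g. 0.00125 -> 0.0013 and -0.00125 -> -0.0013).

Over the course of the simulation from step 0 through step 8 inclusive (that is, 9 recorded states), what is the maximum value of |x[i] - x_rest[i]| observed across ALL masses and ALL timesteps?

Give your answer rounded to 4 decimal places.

Answer: 2.2564

Derivation:
Step 0: x=[6.0000 9.0000 13.0000] v=[0.0000 0.0000 1.0000]
Step 1: x=[5.8800 9.0400 13.2000] v=[-0.6000 0.2000 1.0000]
Step 2: x=[5.6512 9.1200 13.3936] v=[-1.1440 0.4000 0.9680]
Step 3: x=[5.3351 9.2322 13.5763] v=[-1.5805 0.5610 0.9133]
Step 4: x=[4.9615 9.3623 13.7452] v=[-1.8681 0.6504 0.8445]
Step 5: x=[4.5655 9.4917 13.8988] v=[-1.9802 0.6468 0.7679]
Step 6: x=[4.1839 9.6003 14.0361] v=[-1.9081 0.5430 0.6865]
Step 7: x=[3.8516 9.6697 14.1560] v=[-1.6616 0.3469 0.5993]
Step 8: x=[3.5979 9.6858 14.2564] v=[-1.2683 0.0805 0.5020]
Max displacement = 2.2564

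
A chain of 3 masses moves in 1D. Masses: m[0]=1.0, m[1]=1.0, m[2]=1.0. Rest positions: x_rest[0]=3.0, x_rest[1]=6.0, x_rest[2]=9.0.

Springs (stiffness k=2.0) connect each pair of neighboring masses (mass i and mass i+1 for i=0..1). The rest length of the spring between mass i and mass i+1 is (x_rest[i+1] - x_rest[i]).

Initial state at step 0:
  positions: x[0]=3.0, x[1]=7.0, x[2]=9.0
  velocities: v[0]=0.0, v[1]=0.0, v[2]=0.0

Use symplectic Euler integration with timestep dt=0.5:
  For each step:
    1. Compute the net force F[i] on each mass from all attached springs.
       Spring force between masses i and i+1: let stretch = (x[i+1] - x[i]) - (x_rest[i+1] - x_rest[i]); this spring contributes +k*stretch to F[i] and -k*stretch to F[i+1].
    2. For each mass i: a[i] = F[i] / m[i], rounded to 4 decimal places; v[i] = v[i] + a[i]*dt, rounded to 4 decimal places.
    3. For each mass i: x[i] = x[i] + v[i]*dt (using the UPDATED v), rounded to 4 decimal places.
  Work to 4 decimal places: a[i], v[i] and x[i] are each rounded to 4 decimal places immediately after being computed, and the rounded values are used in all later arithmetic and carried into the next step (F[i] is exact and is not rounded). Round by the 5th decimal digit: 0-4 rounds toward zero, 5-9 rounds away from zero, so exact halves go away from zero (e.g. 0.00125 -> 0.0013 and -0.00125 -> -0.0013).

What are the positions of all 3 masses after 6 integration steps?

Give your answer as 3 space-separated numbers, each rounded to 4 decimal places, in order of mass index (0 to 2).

Answer: 3.6094 5.7813 9.6094

Derivation:
Step 0: x=[3.0000 7.0000 9.0000] v=[0.0000 0.0000 0.0000]
Step 1: x=[3.5000 6.0000 9.5000] v=[1.0000 -2.0000 1.0000]
Step 2: x=[3.7500 5.5000 9.7500] v=[0.5000 -1.0000 0.5000]
Step 3: x=[3.3750 6.2500 9.3750] v=[-0.7500 1.5000 -0.7500]
Step 4: x=[2.9375 7.1250 8.9375] v=[-0.8750 1.7500 -0.8750]
Step 5: x=[3.0938 6.8125 9.0938] v=[0.3125 -0.6250 0.3125]
Step 6: x=[3.6094 5.7813 9.6094] v=[1.0312 -2.0624 1.0312]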